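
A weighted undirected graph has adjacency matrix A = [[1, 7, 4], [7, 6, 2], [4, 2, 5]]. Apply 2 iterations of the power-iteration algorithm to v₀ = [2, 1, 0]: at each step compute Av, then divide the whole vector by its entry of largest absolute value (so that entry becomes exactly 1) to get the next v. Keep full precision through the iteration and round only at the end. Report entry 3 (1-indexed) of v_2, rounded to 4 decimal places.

0.6207

Av0 = (9.00000, 20.00000, 10.00000); divide by 20.00000 → v1 = (0.45000, 1.00000, 0.50000)
Av1 = (9.45000, 10.15000, 6.30000); divide by 10.15000 → v2 = (0.93103, 1.00000, 0.62069)
Requested entry of v2: 126/203 = 0.6207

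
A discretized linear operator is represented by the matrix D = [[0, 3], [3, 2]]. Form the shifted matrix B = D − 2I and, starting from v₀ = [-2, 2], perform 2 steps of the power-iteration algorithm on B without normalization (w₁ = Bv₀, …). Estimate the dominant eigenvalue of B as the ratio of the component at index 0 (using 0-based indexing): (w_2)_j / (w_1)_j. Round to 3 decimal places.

-3.800

B = D − 2I has rows (-2, 3); (3, 0)
w1 = Bv₀ = ((-2)·(-2) + 3·2; 3·(-2) + 0·2) = (10, -6)
w2 = Bw1 = ((-2)·10 + 3·(-6); 3·10 + 0·(-6)) = (-38, 30)
Ratio: -38/10 = -3.800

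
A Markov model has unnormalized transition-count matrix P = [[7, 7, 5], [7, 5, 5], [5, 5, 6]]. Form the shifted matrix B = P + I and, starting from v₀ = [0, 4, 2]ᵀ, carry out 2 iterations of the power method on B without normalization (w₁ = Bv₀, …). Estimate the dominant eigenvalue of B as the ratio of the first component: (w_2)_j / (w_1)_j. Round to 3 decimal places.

B = P + I has rows (8, 7, 5); (7, 6, 5); (5, 5, 7)
w1 = Bv₀ = (38, 34, 34)
w2 = Bw1 = (712, 640, 598)
Ratio: 712/38 = 18.737

μ ≈ 18.737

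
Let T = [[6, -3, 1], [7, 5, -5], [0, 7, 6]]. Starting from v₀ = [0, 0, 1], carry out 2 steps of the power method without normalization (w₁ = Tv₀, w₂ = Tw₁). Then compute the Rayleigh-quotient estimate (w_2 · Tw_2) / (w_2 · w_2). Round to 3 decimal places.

λ ≈ 3.509

w1 = Tv₀ = (6·0 + (-3)·0 + 1·1; 7·0 + 5·0 + (-5)·1; 0·0 + 7·0 + 6·1) = (1, -5, 6)
w2 = Tw1 = (6·1 + (-3)·(-5) + 1·6; 7·1 + 5·(-5) + (-5)·6; 0·1 + 7·(-5) + 6·6) = (27, -48, 1)
Tw2 = (307, -56, -330)
w2·Tw2 = 27·307 + (-48)·(-56) + 1·(-330) = 10647; w2·w2 = 27·27 + (-48)·(-48) + 1·1 = 3034
λ ≈ 10647/3034 = 3.509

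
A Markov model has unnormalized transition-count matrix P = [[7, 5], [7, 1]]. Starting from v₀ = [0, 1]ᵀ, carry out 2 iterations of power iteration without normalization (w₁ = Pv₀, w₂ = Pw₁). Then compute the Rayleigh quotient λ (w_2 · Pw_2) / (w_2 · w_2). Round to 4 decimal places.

10.2818

w1 = Pv₀ = (5, 1)
w2 = Pw1 = (40, 36)
Pw2 = (460, 316)
w2·Pw2 = 40·460 + 36·316 = 29776; w2·w2 = 40·40 + 36·36 = 2896
λ ≈ 29776/2896 = 10.2818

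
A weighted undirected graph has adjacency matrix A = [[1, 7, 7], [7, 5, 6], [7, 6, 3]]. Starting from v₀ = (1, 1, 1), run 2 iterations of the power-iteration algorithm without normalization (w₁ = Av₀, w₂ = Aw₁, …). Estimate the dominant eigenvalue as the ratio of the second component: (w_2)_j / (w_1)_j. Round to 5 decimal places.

w1 = Av₀ = (1·1 + 7·1 + 7·1; 7·1 + 5·1 + 6·1; 7·1 + 6·1 + 3·1) = (15, 18, 16)
w2 = Aw1 = (1·15 + 7·18 + 7·16; 7·15 + 5·18 + 6·16; 7·15 + 6·18 + 3·16) = (253, 291, 261)
Ratio at component: 291 / 18 = 16.16667

λ ≈ 16.16667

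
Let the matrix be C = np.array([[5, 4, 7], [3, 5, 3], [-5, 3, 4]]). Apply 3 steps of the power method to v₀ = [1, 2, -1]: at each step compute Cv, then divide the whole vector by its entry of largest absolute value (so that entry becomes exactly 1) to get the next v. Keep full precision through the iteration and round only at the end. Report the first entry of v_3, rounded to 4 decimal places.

Cv0 = (6.00000, 10.00000, -3.00000); divide by 10.00000 → v1 = (0.60000, 1.00000, -0.30000)
Cv1 = (4.90000, 5.90000, -1.20000); divide by 5.90000 → v2 = (0.83051, 1.00000, -0.20339)
Cv2 = (6.72881, 6.88136, -1.96610); divide by 6.88136 → v3 = (0.97783, 1.00000, -0.28571)
Requested entry of v3: 397/406 = 0.9778

0.9778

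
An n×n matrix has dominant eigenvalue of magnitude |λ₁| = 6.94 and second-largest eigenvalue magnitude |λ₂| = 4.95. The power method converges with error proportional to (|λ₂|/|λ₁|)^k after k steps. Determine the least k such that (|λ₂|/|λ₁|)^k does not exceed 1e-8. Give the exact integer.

55

|λ₂/λ₁| = 4.95/6.94 = 0.71326
Need k ≥ ln(1e-8) / ln(0.71326) = -18.4207 / -0.3379 ≈ 54.513
Smallest integer k satisfying the bound: 55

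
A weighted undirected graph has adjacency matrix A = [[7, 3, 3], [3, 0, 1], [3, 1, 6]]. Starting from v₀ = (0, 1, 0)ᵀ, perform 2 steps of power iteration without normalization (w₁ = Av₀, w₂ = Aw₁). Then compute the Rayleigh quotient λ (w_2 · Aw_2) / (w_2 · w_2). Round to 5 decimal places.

10.30189

w1 = Av₀ = (3, 0, 1)
w2 = Aw1 = (24, 10, 15)
Aw2 = (243, 87, 172)
w2·Aw2 = 24·243 + 10·87 + 15·172 = 9282; w2·w2 = 24·24 + 10·10 + 15·15 = 901
λ ≈ 9282/901 = 10.30189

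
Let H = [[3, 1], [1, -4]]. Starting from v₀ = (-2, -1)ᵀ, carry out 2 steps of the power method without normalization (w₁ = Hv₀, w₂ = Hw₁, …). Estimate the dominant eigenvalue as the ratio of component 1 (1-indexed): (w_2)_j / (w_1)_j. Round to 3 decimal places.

w1 = Hv₀ = (3·(-2) + 1·(-1); 1·(-2) + (-4)·(-1)) = (-7, 2)
w2 = Hw1 = (3·(-7) + 1·2; 1·(-7) + (-4)·2) = (-19, -15)
Ratio at component: -19 / -7 = 2.714

2.714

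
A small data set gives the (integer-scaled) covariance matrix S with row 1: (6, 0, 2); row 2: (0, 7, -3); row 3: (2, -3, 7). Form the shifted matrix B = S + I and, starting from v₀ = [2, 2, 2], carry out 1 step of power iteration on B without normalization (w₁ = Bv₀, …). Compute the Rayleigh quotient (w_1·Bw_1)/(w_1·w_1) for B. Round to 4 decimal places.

B = S + I has rows (7, 0, 2); (0, 8, -3); (2, -3, 8)
w1 = Bv₀ = (7·2 + 0·2 + 2·2; 0·2 + 8·2 + (-3)·2; 2·2 + (-3)·2 + 8·2) = (18, 10, 14)
Bw1 = (154, 38, 118)
w1·Bw1 = 4804; w1·w1 = 620; μ ≈ 4804/620 = 7.7484

7.7484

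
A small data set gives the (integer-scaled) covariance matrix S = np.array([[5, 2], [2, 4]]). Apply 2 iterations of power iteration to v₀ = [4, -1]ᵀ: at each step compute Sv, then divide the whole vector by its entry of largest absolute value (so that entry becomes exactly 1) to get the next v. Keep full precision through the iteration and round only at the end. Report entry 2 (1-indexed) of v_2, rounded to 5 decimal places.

0.53061

Sv0 = (18.000000, 4.000000); divide by 18.000000 → v1 = (1.000000, 0.222222)
Sv1 = (5.444444, 2.888889); divide by 5.444444 → v2 = (1.000000, 0.530612)
Requested entry of v2: 52/98 = 0.53061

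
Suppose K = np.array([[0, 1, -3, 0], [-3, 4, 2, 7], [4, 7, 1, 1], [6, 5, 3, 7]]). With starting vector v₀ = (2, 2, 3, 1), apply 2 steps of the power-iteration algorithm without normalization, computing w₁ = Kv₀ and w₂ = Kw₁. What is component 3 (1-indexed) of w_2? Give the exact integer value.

141

w1 = Kv₀ = (-7, 15, 26, 38)
w2 = Kw1 = (-63, 399, 141, 377)
The requested component of w2 is 141.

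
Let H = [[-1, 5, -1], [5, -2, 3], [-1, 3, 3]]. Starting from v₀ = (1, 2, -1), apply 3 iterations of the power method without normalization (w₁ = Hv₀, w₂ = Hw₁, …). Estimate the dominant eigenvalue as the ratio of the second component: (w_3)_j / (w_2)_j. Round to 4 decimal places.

w1 = Hv₀ = ((-1)·1 + 5·2 + (-1)·(-1); 5·1 + (-2)·2 + 3·(-1); (-1)·1 + 3·2 + 3·(-1)) = (10, -2, 2)
w2 = Hw1 = ((-1)·10 + 5·(-2) + (-1)·2; 5·10 + (-2)·(-2) + 3·2; (-1)·10 + 3·(-2) + 3·2) = (-22, 60, -10)
w3 = Hw2 = (332, -260, 172)
Ratio at component: -260 / 60 = -4.3333

-4.3333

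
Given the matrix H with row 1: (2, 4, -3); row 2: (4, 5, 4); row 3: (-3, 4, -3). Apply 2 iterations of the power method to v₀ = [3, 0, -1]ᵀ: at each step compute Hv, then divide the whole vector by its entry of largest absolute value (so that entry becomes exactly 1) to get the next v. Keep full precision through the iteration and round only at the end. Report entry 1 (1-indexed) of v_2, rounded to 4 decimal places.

1.0000

Hv0 = (9.00000, 8.00000, -6.00000); divide by 9.00000 → v1 = (1.00000, 0.88889, -0.66667)
Hv1 = (7.55556, 5.77778, 2.55556); divide by 7.55556 → v2 = (1.00000, 0.76471, 0.33824)
Requested entry of v2: 68/68 = 1.0000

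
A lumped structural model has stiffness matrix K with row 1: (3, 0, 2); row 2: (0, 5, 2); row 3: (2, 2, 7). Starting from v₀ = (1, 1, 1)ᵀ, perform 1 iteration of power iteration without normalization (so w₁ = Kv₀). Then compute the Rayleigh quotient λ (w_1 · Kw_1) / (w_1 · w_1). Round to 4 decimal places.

8.6923

w1 = Kv₀ = (5, 7, 11)
Kw1 = (37, 57, 101)
w1·Kw1 = 5·37 + 7·57 + 11·101 = 1695; w1·w1 = 5·5 + 7·7 + 11·11 = 195
λ ≈ 1695/195 = 8.6923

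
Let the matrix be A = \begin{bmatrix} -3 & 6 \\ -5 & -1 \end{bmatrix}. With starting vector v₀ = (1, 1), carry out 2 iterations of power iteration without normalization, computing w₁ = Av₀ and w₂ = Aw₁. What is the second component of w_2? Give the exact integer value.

-9

w1 = Av₀ = (3, -6)
w2 = Aw1 = (-45, -9)
The requested component of w2 is -9.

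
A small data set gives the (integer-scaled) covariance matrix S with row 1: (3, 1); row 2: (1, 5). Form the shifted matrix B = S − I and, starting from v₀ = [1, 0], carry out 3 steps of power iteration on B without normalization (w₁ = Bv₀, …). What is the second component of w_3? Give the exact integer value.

29

B = S − I has rows (2, 1); (1, 4)
w1 = Bv₀ = (2·1 + 1·0; 1·1 + 4·0) = (2, 1)
w2 = Bw1 = (2·2 + 1·1; 1·2 + 4·1) = (5, 6)
w3 = Bw2 = (16, 29)
Requested component of w3: 29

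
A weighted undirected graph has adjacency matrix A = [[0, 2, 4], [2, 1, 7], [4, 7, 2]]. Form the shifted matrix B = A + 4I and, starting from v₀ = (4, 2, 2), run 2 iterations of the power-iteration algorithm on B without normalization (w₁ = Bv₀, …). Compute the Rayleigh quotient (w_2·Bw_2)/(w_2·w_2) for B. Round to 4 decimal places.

B = A + 4I has rows (4, 2, 4); (2, 5, 7); (4, 7, 6)
w1 = Bv₀ = (4·4 + 2·2 + 4·2; 2·4 + 5·2 + 7·2; 4·4 + 7·2 + 6·2) = (28, 32, 42)
w2 = Bw1 = (4·28 + 2·32 + 4·42; 2·28 + 5·32 + 7·42; 4·28 + 7·32 + 6·42) = (344, 510, 588)
Bw2 = (4748, 7354, 8474)
w2·Bw2 = 10366564; w2·w2 = 724180; μ ≈ 10366564/724180 = 14.3149

14.3149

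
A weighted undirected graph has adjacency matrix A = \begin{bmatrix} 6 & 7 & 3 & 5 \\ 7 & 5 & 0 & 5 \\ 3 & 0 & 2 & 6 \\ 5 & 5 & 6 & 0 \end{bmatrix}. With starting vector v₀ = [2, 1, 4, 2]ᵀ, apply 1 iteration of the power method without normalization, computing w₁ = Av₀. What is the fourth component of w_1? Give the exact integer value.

w1 = Av₀ = (6·2 + 7·1 + 3·4 + 5·2; 7·2 + 5·1 + 0·4 + 5·2; 3·2 + 0·1 + 2·4 + 6·2; 5·2 + 5·1 + 6·4 + 0·2) = (41, 29, 26, 39)
The requested component of w1 is 39.

39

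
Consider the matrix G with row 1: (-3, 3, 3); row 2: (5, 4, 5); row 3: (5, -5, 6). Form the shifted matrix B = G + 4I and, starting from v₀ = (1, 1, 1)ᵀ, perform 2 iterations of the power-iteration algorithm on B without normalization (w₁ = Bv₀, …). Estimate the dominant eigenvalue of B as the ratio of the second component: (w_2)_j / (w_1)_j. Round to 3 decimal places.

12.722

B = G + 4I has rows (1, 3, 3); (5, 8, 5); (5, -5, 10)
w1 = Bv₀ = (7, 18, 10)
w2 = Bw1 = (91, 229, 45)
Ratio: 229/18 = 12.722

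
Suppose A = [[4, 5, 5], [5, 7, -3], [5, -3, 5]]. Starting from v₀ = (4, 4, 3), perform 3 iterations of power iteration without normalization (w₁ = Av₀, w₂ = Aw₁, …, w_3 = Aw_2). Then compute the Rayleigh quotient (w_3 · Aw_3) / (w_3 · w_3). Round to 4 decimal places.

w1 = Av₀ = (4·4 + 5·4 + 5·3; 5·4 + 7·4 + (-3)·3; 5·4 + (-3)·4 + 5·3) = (51, 39, 23)
w2 = Aw1 = (4·51 + 5·39 + 5·23; 5·51 + 7·39 + (-3)·23; 5·51 + (-3)·39 + 5·23) = (514, 459, 253)
w3 = Aw2 = (5616, 5024, 2458)
Aw3 = (59874, 55874, 25298)
w3·Aw3 = 5616·59874 + 5024·55874 + 2458·25298 = 679145844; w3·w3 = 5616·5616 + 5024·5024 + 2458·2458 = 62821796
λ ≈ 679145844/62821796 = 10.8107

λ ≈ 10.8107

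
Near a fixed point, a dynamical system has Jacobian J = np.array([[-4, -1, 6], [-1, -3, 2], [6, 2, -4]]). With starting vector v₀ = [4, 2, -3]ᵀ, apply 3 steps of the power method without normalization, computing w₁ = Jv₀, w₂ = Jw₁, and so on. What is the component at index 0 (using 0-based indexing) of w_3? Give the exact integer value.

w1 = Jv₀ = (-36, -16, 40)
w2 = Jw1 = (400, 164, -408)
w3 = Jw2 = (-4212, -1708, 4360)
The requested component of w3 is -4212.

-4212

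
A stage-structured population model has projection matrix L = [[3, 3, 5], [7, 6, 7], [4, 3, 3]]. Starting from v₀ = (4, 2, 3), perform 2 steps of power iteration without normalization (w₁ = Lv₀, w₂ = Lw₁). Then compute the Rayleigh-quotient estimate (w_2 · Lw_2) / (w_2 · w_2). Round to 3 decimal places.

w1 = Lv₀ = (33, 61, 31)
w2 = Lw1 = (437, 814, 408)
Lw2 = (5793, 10799, 5414)
w2·Lw2 = 437·5793 + 814·10799 + 408·5414 = 13530839; w2·w2 = 437·437 + 814·814 + 408·408 = 1020029
λ ≈ 13530839/1020029 = 13.265

λ ≈ 13.265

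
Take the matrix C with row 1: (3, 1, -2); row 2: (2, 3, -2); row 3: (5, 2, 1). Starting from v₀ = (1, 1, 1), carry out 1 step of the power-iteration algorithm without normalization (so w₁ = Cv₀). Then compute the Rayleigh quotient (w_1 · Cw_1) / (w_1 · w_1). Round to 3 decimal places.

2.195

w1 = Cv₀ = (2, 3, 8)
Cw1 = (-7, -3, 24)
w1·Cw1 = 2·(-7) + 3·(-3) + 8·24 = 169; w1·w1 = 2·2 + 3·3 + 8·8 = 77
λ ≈ 169/77 = 2.195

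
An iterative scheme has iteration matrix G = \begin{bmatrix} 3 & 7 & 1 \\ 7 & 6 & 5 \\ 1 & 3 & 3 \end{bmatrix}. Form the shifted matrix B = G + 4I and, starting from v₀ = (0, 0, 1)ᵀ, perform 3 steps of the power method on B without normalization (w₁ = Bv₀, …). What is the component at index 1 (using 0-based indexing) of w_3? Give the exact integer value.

1588

B = G + 4I has rows (7, 7, 1); (7, 10, 5); (1, 3, 7)
w1 = Bv₀ = (1, 5, 7)
w2 = Bw1 = (49, 92, 65)
w3 = Bw2 = (1052, 1588, 780)
Requested component of w3: 1588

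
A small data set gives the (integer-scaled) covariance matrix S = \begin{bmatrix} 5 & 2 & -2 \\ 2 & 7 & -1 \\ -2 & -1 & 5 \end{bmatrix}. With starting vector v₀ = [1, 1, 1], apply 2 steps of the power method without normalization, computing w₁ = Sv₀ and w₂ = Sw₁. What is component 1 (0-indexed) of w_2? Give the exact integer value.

64

w1 = Sv₀ = (5·1 + 2·1 + (-2)·1; 2·1 + 7·1 + (-1)·1; (-2)·1 + (-1)·1 + 5·1) = (5, 8, 2)
w2 = Sw1 = (5·5 + 2·8 + (-2)·2; 2·5 + 7·8 + (-1)·2; (-2)·5 + (-1)·8 + 5·2) = (37, 64, -8)
The requested component of w2 is 64.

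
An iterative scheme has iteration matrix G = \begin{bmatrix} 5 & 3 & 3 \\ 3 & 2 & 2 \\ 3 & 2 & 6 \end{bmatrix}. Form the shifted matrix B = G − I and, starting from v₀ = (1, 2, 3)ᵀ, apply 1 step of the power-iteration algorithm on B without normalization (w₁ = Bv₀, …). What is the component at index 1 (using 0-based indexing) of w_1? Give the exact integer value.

11

B = G − I has rows (4, 3, 3); (3, 1, 2); (3, 2, 5)
w1 = Bv₀ = (4·1 + 3·2 + 3·3; 3·1 + 1·2 + 2·3; 3·1 + 2·2 + 5·3) = (19, 11, 22)
Requested component of w1: 11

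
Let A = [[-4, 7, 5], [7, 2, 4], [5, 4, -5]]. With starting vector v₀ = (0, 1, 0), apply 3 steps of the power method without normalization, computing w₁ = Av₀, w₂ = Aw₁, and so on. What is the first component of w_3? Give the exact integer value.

w1 = Av₀ = (7, 2, 4)
w2 = Aw1 = (6, 69, 23)
w3 = Aw2 = (574, 272, 191)
The requested component of w3 is 574.

574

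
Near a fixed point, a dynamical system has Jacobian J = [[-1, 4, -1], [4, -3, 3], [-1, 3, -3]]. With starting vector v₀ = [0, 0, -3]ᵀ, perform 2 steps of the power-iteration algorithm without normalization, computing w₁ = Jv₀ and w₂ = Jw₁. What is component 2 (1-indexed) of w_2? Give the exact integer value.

66

w1 = Jv₀ = ((-1)·0 + 4·0 + (-1)·(-3); 4·0 + (-3)·0 + 3·(-3); (-1)·0 + 3·0 + (-3)·(-3)) = (3, -9, 9)
w2 = Jw1 = ((-1)·3 + 4·(-9) + (-1)·9; 4·3 + (-3)·(-9) + 3·9; (-1)·3 + 3·(-9) + (-3)·9) = (-48, 66, -57)
The requested component of w2 is 66.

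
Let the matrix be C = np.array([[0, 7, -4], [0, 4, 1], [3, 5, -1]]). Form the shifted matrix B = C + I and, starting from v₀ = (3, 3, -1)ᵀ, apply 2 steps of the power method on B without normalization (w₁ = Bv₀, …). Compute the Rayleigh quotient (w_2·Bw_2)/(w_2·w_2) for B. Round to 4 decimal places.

B = C + I has rows (1, 7, -4); (0, 5, 1); (3, 5, 0)
w1 = Bv₀ = (28, 14, 24)
w2 = Bw1 = (30, 94, 154)
Bw2 = (72, 624, 560)
w2·Bw2 = 147056; w2·w2 = 33452; μ ≈ 147056/33452 = 4.3960

4.3960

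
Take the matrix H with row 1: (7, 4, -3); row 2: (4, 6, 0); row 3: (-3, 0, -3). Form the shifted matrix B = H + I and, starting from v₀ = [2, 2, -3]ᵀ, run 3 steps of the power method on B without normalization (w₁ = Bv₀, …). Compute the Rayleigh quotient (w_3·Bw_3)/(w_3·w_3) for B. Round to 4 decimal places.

11.9052

B = H + I has rows (8, 4, -3); (4, 7, 0); (-3, 0, -2)
w1 = Bv₀ = (8·2 + 4·2 + (-3)·(-3); 4·2 + 7·2 + 0·(-3); (-3)·2 + 0·2 + (-2)·(-3)) = (33, 22, 0)
w2 = Bw1 = (8·33 + 4·22 + (-3)·0; 4·33 + 7·22 + 0·0; (-3)·33 + 0·22 + (-2)·0) = (352, 286, -99)
w3 = Bw2 = (4257, 3410, -858)
Bw3 = (50270, 40898, -11055)
w3·Bw3 = 362946760; w3·w3 = 30486313; μ ≈ 362946760/30486313 = 11.9052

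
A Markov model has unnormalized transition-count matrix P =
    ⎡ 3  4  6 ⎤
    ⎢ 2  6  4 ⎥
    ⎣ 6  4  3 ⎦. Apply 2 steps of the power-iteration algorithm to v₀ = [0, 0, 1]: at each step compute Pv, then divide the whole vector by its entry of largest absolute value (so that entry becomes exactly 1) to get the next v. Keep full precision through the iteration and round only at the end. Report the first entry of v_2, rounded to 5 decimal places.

Pv0 = (6.000000, 4.000000, 3.000000); divide by 6.000000 → v1 = (1.000000, 0.666667, 0.500000)
Pv1 = (8.666667, 8.000000, 10.166667); divide by 10.166667 → v2 = (0.852459, 0.786885, 1.000000)
Requested entry of v2: 52/61 = 0.85246

0.85246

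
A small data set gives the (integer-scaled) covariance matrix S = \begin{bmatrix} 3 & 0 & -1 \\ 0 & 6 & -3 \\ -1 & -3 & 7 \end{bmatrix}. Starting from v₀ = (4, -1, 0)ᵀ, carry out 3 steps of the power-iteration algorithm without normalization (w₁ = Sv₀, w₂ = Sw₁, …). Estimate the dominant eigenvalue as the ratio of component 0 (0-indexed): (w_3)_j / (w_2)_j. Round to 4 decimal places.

w1 = Sv₀ = (12, -6, -1)
w2 = Sw1 = (37, -33, -1)
w3 = Sw2 = (112, -195, 55)
Ratio at component: 112 / 37 = 3.0270

3.0270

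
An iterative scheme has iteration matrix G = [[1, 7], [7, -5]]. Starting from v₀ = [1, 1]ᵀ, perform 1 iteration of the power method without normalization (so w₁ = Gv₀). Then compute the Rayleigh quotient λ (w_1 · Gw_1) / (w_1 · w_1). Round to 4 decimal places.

w1 = Gv₀ = (8, 2)
Gw1 = (22, 46)
w1·Gw1 = 8·22 + 2·46 = 268; w1·w1 = 8·8 + 2·2 = 68
λ ≈ 268/68 = 3.9412

λ ≈ 3.9412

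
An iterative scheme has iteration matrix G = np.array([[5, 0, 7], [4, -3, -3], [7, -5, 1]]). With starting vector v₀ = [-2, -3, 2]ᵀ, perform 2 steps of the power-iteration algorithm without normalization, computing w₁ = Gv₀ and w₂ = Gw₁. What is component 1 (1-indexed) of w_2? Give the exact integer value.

w1 = Gv₀ = (4, -5, 3)
w2 = Gw1 = (41, 22, 56)
The requested component of w2 is 41.

41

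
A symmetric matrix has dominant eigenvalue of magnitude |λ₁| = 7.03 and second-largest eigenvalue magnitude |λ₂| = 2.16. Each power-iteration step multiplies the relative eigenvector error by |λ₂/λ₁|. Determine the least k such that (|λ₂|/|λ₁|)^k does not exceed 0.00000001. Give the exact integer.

|λ₂/λ₁| = 2.16/7.03 = 0.30725
Need k ≥ ln(0.00000001) / ln(0.30725) = -18.4207 / -1.1801 ≈ 15.610
Smallest integer k satisfying the bound: 16

16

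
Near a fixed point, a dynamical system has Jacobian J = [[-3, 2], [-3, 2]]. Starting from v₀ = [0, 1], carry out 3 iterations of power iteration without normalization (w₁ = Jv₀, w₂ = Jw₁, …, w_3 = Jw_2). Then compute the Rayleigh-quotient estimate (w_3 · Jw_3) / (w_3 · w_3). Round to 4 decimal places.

w1 = Jv₀ = ((-3)·0 + 2·1; (-3)·0 + 2·1) = (2, 2)
w2 = Jw1 = ((-3)·2 + 2·2; (-3)·2 + 2·2) = (-2, -2)
w3 = Jw2 = (2, 2)
Jw3 = (-2, -2)
w3·Jw3 = 2·(-2) + 2·(-2) = -8; w3·w3 = 2·2 + 2·2 = 8
λ ≈ -8/8 = -1.0000

λ ≈ -1.0000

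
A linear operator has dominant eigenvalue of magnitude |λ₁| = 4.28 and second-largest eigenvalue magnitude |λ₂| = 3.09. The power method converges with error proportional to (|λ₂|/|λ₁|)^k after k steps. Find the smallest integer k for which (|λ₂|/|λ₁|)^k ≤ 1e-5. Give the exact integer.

36

|λ₂/λ₁| = 3.09/4.28 = 0.72196
Need k ≥ ln(1e-5) / ln(0.72196) = -11.5129 / -0.3258 ≈ 35.339
Smallest integer k satisfying the bound: 36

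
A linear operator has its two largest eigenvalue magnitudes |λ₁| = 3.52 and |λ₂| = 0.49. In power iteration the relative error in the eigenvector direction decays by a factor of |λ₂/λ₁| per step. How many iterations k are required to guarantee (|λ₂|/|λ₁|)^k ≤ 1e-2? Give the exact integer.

3

|λ₂/λ₁| = 0.49/3.52 = 0.13920
Need k ≥ ln(1e-2) / ln(0.13920) = -4.6052 / -1.9718 ≈ 2.336
Smallest integer k satisfying the bound: 3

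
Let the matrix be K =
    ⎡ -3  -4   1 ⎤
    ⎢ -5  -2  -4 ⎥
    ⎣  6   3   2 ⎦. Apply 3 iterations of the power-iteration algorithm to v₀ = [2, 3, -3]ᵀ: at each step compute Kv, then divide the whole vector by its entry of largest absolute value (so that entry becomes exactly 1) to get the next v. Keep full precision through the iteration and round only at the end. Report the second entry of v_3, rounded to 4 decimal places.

0.2392

Kv0 = (-21.00000, -4.00000, 15.00000); divide by -21.00000 → v1 = (1.00000, 0.19048, -0.71429)
Kv1 = (-4.47619, -2.52381, 5.14286); divide by 5.14286 → v2 = (-0.87037, -0.49074, 1.00000)
Kv2 = (5.57407, 1.33333, -4.69444); divide by 5.57407 → v3 = (1.00000, 0.23920, -0.84219)
Requested entry of v3: -144/-602 = 0.2392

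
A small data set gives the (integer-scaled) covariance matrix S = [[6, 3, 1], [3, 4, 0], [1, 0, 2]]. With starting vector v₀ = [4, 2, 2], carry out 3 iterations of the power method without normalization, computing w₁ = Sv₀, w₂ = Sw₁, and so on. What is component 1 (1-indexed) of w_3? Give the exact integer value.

2136

w1 = Sv₀ = (6·4 + 3·2 + 1·2; 3·4 + 4·2 + 0·2; 1·4 + 0·2 + 2·2) = (32, 20, 8)
w2 = Sw1 = (6·32 + 3·20 + 1·8; 3·32 + 4·20 + 0·8; 1·32 + 0·20 + 2·8) = (260, 176, 48)
w3 = Sw2 = (2136, 1484, 356)
The requested component of w3 is 2136.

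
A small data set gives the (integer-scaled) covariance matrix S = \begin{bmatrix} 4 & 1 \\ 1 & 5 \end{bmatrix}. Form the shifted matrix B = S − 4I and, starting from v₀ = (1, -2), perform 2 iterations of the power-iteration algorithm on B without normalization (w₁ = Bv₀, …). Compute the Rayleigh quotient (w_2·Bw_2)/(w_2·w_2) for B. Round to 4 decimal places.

B = S − 4I has rows (0, 1); (1, 1)
w1 = Bv₀ = (0·1 + 1·(-2); 1·1 + 1·(-2)) = (-2, -1)
w2 = Bw1 = (0·(-2) + 1·(-1); 1·(-2) + 1·(-1)) = (-1, -3)
Bw2 = (-3, -4)
w2·Bw2 = 15; w2·w2 = 10; μ ≈ 15/10 = 1.5000

1.5000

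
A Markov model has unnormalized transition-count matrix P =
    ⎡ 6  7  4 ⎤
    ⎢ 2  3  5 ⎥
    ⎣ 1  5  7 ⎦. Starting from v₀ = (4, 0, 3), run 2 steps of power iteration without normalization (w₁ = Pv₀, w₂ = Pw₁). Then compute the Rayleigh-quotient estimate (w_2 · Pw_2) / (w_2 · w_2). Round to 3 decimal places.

w1 = Pv₀ = (6·4 + 7·0 + 4·3; 2·4 + 3·0 + 5·3; 1·4 + 5·0 + 7·3) = (36, 23, 25)
w2 = Pw1 = (6·36 + 7·23 + 4·25; 2·36 + 3·23 + 5·25; 1·36 + 5·23 + 7·25) = (477, 266, 326)
Pw2 = (6028, 3382, 4089)
w2·Pw2 = 477·6028 + 266·3382 + 326·4089 = 5107982; w2·w2 = 477·477 + 266·266 + 326·326 = 404561
λ ≈ 5107982/404561 = 12.626

12.626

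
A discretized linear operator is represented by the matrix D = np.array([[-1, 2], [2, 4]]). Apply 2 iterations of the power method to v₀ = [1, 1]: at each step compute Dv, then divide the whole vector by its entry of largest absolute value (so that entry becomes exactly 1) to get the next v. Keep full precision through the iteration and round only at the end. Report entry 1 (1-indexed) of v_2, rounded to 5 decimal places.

0.42308

Dv0 = (1.000000, 6.000000); divide by 6.000000 → v1 = (0.166667, 1.000000)
Dv1 = (1.833333, 4.333333); divide by 4.333333 → v2 = (0.423077, 1.000000)
Requested entry of v2: 11/26 = 0.42308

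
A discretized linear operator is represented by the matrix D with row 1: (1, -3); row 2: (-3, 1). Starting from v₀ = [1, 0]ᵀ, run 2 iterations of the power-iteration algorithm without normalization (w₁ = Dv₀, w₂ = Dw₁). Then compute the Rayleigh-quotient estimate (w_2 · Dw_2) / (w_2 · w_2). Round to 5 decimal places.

λ ≈ 3.64706

w1 = Dv₀ = (1·1 + (-3)·0; (-3)·1 + 1·0) = (1, -3)
w2 = Dw1 = (1·1 + (-3)·(-3); (-3)·1 + 1·(-3)) = (10, -6)
Dw2 = (28, -36)
w2·Dw2 = 10·28 + (-6)·(-36) = 496; w2·w2 = 10·10 + (-6)·(-6) = 136
λ ≈ 496/136 = 3.64706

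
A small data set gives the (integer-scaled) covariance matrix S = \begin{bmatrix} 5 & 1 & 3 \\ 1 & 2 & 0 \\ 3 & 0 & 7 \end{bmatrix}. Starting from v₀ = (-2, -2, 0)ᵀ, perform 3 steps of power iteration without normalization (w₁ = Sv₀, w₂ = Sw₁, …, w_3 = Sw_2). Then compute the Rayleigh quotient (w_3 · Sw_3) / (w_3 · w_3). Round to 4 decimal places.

w1 = Sv₀ = (5·(-2) + 1·(-2) + 3·0; 1·(-2) + 2·(-2) + 0·0; 3·(-2) + 0·(-2) + 7·0) = (-12, -6, -6)
w2 = Sw1 = (5·(-12) + 1·(-6) + 3·(-6); 1·(-12) + 2·(-6) + 0·(-6); 3·(-12) + 0·(-6) + 7·(-6)) = (-84, -24, -78)
w3 = Sw2 = (-678, -132, -798)
Sw3 = (-5916, -942, -7620)
w3·Sw3 = (-678)·(-5916) + (-132)·(-942) + (-798)·(-7620) = 10216152; w3·w3 = (-678)·(-678) + (-132)·(-132) + (-798)·(-798) = 1113912
λ ≈ 10216152/1113912 = 9.1714

9.1714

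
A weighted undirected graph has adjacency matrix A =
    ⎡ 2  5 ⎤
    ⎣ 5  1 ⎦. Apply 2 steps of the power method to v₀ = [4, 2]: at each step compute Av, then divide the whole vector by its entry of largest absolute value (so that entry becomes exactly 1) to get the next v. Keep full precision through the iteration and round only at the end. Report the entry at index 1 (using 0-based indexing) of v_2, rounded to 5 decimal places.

0.76712

Av0 = (18.000000, 22.000000); divide by 22.000000 → v1 = (0.818182, 1.000000)
Av1 = (6.636364, 5.090909); divide by 6.636364 → v2 = (1.000000, 0.767123)
Requested entry of v2: 112/146 = 0.76712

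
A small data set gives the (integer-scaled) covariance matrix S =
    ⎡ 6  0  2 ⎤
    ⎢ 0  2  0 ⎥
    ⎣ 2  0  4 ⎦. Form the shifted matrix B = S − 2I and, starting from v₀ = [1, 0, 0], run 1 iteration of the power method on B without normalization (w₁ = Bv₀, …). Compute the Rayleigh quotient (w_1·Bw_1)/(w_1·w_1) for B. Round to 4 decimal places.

μ ≈ 5.2000

B = S − 2I has rows (4, 0, 2); (0, 0, 0); (2, 0, 2)
w1 = Bv₀ = (4, 0, 2)
Bw1 = (20, 0, 12)
w1·Bw1 = 104; w1·w1 = 20; μ ≈ 104/20 = 5.2000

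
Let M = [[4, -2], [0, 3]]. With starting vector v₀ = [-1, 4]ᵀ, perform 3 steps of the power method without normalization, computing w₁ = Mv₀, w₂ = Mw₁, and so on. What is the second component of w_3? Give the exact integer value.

w1 = Mv₀ = (-12, 12)
w2 = Mw1 = (-72, 36)
w3 = Mw2 = (-360, 108)
The requested component of w3 is 108.

108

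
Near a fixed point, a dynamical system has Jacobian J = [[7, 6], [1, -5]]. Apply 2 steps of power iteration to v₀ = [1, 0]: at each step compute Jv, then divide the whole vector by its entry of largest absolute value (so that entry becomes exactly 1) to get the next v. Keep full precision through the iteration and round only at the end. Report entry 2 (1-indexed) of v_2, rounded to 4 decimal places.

0.0364

Jv0 = (7.00000, 1.00000); divide by 7.00000 → v1 = (1.00000, 0.14286)
Jv1 = (7.85714, 0.28571); divide by 7.85714 → v2 = (1.00000, 0.03636)
Requested entry of v2: 2/55 = 0.0364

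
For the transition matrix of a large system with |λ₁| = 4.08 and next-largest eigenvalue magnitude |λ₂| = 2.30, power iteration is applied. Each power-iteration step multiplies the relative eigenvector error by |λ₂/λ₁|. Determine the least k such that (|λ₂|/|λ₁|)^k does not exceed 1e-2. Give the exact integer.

|λ₂/λ₁| = 2.30/4.08 = 0.56373
Need k ≥ ln(1e-2) / ln(0.56373) = -4.6052 / -0.5732 ≈ 8.034
Smallest integer k satisfying the bound: 9

9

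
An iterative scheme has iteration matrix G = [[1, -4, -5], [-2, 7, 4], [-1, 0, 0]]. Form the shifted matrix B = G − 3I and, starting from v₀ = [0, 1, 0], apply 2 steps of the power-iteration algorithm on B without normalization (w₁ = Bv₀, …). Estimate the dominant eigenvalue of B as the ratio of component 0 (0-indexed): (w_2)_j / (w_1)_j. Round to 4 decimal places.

B = G − 3I has rows (-2, -4, -5); (-2, 4, 4); (-1, 0, -3)
w1 = Bv₀ = ((-2)·0 + (-4)·1 + (-5)·0; (-2)·0 + 4·1 + 4·0; (-1)·0 + 0·1 + (-3)·0) = (-4, 4, 0)
w2 = Bw1 = ((-2)·(-4) + (-4)·4 + (-5)·0; (-2)·(-4) + 4·4 + 4·0; (-1)·(-4) + 0·4 + (-3)·0) = (-8, 24, 4)
Ratio: -8/-4 = 2.0000

μ ≈ 2.0000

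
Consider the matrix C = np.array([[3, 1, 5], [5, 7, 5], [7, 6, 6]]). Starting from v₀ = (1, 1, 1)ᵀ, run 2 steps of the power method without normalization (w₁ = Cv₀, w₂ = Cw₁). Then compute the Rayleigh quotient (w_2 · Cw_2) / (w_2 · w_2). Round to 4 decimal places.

w1 = Cv₀ = (3·1 + 1·1 + 5·1; 5·1 + 7·1 + 5·1; 7·1 + 6·1 + 6·1) = (9, 17, 19)
w2 = Cw1 = (3·9 + 1·17 + 5·19; 5·9 + 7·17 + 5·19; 7·9 + 6·17 + 6·19) = (139, 259, 279)
Cw2 = (2071, 3903, 4201)
w2·Cw2 = 139·2071 + 259·3903 + 279·4201 = 2470825; w2·w2 = 139·139 + 259·259 + 279·279 = 164243
λ ≈ 2470825/164243 = 15.0437

λ ≈ 15.0437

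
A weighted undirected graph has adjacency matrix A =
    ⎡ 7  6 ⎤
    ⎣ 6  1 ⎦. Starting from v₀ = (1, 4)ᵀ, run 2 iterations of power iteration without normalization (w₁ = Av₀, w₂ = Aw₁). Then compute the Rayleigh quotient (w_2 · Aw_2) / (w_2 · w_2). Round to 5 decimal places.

w1 = Av₀ = (31, 10)
w2 = Aw1 = (277, 196)
Aw2 = (3115, 1858)
w2·Aw2 = 277·3115 + 196·1858 = 1227023; w2·w2 = 277·277 + 196·196 = 115145
λ ≈ 1227023/115145 = 10.65633

10.65633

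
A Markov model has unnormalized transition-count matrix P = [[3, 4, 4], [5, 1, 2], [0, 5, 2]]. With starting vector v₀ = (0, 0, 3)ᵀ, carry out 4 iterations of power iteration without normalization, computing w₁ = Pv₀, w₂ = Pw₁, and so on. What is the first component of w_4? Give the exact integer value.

6420

w1 = Pv₀ = (3·0 + 4·0 + 4·3; 5·0 + 1·0 + 2·3; 0·0 + 5·0 + 2·3) = (12, 6, 6)
w2 = Pw1 = (3·12 + 4·6 + 4·6; 5·12 + 1·6 + 2·6; 0·12 + 5·6 + 2·6) = (84, 78, 42)
w3 = Pw2 = (732, 582, 474)
w4 = Pw3 = (6420, 5190, 3858)
The requested component of w4 is 6420.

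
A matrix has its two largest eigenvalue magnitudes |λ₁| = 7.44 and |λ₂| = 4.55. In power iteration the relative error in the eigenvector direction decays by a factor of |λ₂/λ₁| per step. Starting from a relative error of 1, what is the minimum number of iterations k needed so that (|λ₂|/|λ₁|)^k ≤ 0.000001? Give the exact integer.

|λ₂/λ₁| = 4.55/7.44 = 0.61156
Need k ≥ ln(0.000001) / ln(0.61156) = -13.8155 / -0.4917 ≈ 28.095
Smallest integer k satisfying the bound: 29

29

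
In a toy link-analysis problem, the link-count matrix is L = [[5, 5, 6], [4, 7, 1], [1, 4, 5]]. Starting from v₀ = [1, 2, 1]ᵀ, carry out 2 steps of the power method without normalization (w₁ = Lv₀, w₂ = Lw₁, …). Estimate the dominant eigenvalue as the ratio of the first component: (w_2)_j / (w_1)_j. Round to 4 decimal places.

λ ≈ 13.5238

w1 = Lv₀ = (5·1 + 5·2 + 6·1; 4·1 + 7·2 + 1·1; 1·1 + 4·2 + 5·1) = (21, 19, 14)
w2 = Lw1 = (5·21 + 5·19 + 6·14; 4·21 + 7·19 + 1·14; 1·21 + 4·19 + 5·14) = (284, 231, 167)
Ratio at component: 284 / 21 = 13.5238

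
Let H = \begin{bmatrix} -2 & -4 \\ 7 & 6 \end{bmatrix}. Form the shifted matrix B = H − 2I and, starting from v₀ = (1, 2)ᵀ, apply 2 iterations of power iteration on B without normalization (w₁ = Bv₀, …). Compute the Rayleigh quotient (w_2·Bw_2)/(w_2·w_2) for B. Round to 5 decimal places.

3.60000

B = H − 2I has rows (-4, -4); (7, 4)
w1 = Bv₀ = (-12, 15)
w2 = Bw1 = (-12, -24)
Bw2 = (144, -180)
w2·Bw2 = 2592; w2·w2 = 720; μ ≈ 2592/720 = 3.60000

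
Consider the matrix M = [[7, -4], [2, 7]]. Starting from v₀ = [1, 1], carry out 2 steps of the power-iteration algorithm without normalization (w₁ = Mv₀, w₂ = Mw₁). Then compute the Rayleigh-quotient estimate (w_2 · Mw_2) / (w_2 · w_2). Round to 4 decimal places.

7.4152

w1 = Mv₀ = (7·1 + (-4)·1; 2·1 + 7·1) = (3, 9)
w2 = Mw1 = (7·3 + (-4)·9; 2·3 + 7·9) = (-15, 69)
Mw2 = (-381, 453)
w2·Mw2 = (-15)·(-381) + 69·453 = 36972; w2·w2 = (-15)·(-15) + 69·69 = 4986
λ ≈ 36972/4986 = 7.4152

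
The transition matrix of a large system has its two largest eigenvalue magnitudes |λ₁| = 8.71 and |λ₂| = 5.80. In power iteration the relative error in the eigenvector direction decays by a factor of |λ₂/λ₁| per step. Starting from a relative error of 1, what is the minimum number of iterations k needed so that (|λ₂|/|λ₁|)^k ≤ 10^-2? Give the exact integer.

|λ₂/λ₁| = 5.80/8.71 = 0.66590
Need k ≥ ln(10^-2) / ln(0.66590) = -4.6052 / -0.4066 ≈ 11.326
Smallest integer k satisfying the bound: 12

12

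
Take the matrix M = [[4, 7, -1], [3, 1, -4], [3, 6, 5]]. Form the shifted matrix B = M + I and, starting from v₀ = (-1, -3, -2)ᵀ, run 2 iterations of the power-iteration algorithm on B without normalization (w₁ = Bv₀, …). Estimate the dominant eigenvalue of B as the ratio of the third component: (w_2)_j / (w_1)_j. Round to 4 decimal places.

μ ≈ 8.3636

B = M + I has rows (5, 7, -1); (3, 2, -4); (3, 6, 6)
w1 = Bv₀ = (5·(-1) + 7·(-3) + (-1)·(-2); 3·(-1) + 2·(-3) + (-4)·(-2); 3·(-1) + 6·(-3) + 6·(-2)) = (-24, -1, -33)
w2 = Bw1 = (5·(-24) + 7·(-1) + (-1)·(-33); 3·(-24) + 2·(-1) + (-4)·(-33); 3·(-24) + 6·(-1) + 6·(-33)) = (-94, 58, -276)
Ratio: -276/-33 = 8.3636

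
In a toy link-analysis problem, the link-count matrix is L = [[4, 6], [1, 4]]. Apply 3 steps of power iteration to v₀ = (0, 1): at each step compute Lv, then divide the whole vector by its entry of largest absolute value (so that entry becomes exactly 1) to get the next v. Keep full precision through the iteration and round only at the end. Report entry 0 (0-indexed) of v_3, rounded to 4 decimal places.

1.0000

Lv0 = (6.00000, 4.00000); divide by 6.00000 → v1 = (1.00000, 0.66667)
Lv1 = (8.00000, 3.66667); divide by 8.00000 → v2 = (1.00000, 0.45833)
Lv2 = (6.75000, 2.83333); divide by 6.75000 → v3 = (1.00000, 0.41975)
Requested entry of v3: 324/324 = 1.0000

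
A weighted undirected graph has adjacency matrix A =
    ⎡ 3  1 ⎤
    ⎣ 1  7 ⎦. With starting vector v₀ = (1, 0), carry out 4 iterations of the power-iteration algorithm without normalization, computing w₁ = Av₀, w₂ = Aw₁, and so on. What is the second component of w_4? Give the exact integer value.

w1 = Av₀ = (3·1 + 1·0; 1·1 + 7·0) = (3, 1)
w2 = Aw1 = (3·3 + 1·1; 1·3 + 7·1) = (10, 10)
w3 = Aw2 = (40, 80)
w4 = Aw3 = (200, 600)
The requested component of w4 is 600.

600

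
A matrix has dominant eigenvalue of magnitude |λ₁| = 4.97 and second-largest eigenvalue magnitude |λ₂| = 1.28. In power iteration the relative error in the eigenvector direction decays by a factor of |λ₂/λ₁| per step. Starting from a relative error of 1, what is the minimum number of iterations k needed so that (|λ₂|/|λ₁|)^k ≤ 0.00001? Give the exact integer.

|λ₂/λ₁| = 1.28/4.97 = 0.25755
Need k ≥ ln(0.00001) / ln(0.25755) = -11.5129 / -1.3566 ≈ 8.487
Smallest integer k satisfying the bound: 9

9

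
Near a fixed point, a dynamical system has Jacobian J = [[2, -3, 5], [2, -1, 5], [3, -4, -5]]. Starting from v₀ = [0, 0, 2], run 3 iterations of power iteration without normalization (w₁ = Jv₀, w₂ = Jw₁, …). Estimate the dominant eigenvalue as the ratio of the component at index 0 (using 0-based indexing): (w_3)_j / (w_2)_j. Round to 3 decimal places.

w1 = Jv₀ = (10, 10, -10)
w2 = Jw1 = (-60, -40, 40)
w3 = Jw2 = (200, 120, -220)
Ratio at component: 200 / -60 = -3.333

-3.333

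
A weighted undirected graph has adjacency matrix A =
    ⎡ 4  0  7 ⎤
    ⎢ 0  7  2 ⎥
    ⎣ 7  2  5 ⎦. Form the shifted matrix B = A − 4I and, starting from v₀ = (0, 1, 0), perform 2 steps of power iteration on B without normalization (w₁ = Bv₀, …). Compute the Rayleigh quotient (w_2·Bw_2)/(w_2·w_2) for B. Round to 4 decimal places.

μ ≈ 5.9557

B = A − 4I has rows (0, 0, 7); (0, 3, 2); (7, 2, 1)
w1 = Bv₀ = (0, 3, 2)
w2 = Bw1 = (14, 13, 8)
Bw2 = (56, 55, 132)
w2·Bw2 = 2555; w2·w2 = 429; μ ≈ 2555/429 = 5.9557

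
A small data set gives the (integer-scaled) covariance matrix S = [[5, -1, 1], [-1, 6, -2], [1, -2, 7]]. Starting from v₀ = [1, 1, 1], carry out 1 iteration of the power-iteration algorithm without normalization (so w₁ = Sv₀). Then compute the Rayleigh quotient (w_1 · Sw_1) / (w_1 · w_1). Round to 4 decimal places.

5.5571

w1 = Sv₀ = (5·1 + (-1)·1 + 1·1; (-1)·1 + 6·1 + (-2)·1; 1·1 + (-2)·1 + 7·1) = (5, 3, 6)
Sw1 = (28, 1, 41)
w1·Sw1 = 5·28 + 3·1 + 6·41 = 389; w1·w1 = 5·5 + 3·3 + 6·6 = 70
λ ≈ 389/70 = 5.5571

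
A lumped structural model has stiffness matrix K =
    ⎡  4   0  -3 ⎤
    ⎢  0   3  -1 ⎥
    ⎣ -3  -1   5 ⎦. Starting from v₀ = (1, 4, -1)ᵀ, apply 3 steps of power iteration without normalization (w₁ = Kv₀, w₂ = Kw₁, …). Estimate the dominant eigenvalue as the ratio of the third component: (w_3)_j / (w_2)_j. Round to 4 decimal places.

w1 = Kv₀ = (4·1 + 0·4 + (-3)·(-1); 0·1 + 3·4 + (-1)·(-1); (-3)·1 + (-1)·4 + 5·(-1)) = (7, 13, -12)
w2 = Kw1 = (4·7 + 0·13 + (-3)·(-12); 0·7 + 3·13 + (-1)·(-12); (-3)·7 + (-1)·13 + 5·(-12)) = (64, 51, -94)
w3 = Kw2 = (538, 247, -713)
Ratio at component: -713 / -94 = 7.5851

λ ≈ 7.5851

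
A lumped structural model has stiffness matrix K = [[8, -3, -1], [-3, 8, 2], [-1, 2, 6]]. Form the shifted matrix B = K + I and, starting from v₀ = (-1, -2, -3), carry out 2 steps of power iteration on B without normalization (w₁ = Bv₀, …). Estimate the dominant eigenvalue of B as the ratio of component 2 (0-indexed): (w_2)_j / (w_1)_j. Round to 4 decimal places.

8.7500

B = K + I has rows (9, -3, -1); (-3, 9, 2); (-1, 2, 7)
w1 = Bv₀ = (9·(-1) + (-3)·(-2) + (-1)·(-3); (-3)·(-1) + 9·(-2) + 2·(-3); (-1)·(-1) + 2·(-2) + 7·(-3)) = (0, -21, -24)
w2 = Bw1 = (9·0 + (-3)·(-21) + (-1)·(-24); (-3)·0 + 9·(-21) + 2·(-24); (-1)·0 + 2·(-21) + 7·(-24)) = (87, -237, -210)
Ratio: -210/-24 = 8.7500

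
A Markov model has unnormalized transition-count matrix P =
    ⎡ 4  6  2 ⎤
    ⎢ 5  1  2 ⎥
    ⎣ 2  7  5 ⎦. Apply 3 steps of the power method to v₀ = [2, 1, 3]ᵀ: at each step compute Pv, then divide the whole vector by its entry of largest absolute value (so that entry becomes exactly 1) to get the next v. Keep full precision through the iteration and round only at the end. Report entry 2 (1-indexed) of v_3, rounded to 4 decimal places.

Pv0 = (20.00000, 17.00000, 26.00000); divide by 26.00000 → v1 = (0.76923, 0.65385, 1.00000)
Pv1 = (9.00000, 6.50000, 11.11538); divide by 11.11538 → v2 = (0.80969, 0.58478, 1.00000)
Pv2 = (8.74740, 6.63322, 10.71280); divide by 10.71280 → v3 = (0.81654, 0.61919, 1.00000)
Requested entry of v3: 1917/3096 = 0.6192

0.6192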